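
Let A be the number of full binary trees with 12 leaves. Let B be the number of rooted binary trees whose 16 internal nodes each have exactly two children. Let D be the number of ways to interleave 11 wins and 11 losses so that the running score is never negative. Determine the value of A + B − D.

35357670

Full binary trees with 12 leaves have 12−1 = 11 internal nodes, so there are C_11 of them. So A = C_11 = 58786.
The number of full binary trees on 16 internal nodes is the Catalan number C_16. So B = C_16 = 35357670.
Ballot sequences with n votes each where one side never trails are Dyck words, counted by C_n; here n = 11. So D = C_11 = 58786.
A + B − D = 58786 + 35357670 − 58786 = 35357670.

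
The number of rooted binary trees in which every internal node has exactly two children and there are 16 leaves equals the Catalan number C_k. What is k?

15

A full binary tree with L leaves has L−1 internal nodes and is counted by C_{L−1}; L = 16 gives C_15.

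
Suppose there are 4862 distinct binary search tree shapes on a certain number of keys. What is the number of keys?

Binary search tree shapes on n keys are counted by C_n, and C_9 = 4862.

9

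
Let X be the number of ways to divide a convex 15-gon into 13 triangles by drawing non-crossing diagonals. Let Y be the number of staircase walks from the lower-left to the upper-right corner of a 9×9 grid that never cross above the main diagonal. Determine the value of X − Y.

738038

The number of triangulations of a 15-gon is the Catalan number C_13 (index = sides − 2). So X = C_13 = 742900.
Sub-diagonal monotone paths from (0,0) to (9,9) biject with Dyck paths of semilength 9, giving C_9. So Y = C_9 = 4862.
X − Y = 742900 − 4862 = 738038.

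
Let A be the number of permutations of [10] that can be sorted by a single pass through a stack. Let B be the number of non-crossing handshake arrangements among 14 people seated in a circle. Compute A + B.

By Knuth's characterisation, the stack-sortable permutations of length 10 are the 231-avoiders, numbering C_10. So A = C_10 = 16796.
Non-crossing handshake pairings of 2n people are counted by C_n; 14 people gives n = 7. So B = C_7 = 429.
A + B = 16796 + 429 = 17225.

17225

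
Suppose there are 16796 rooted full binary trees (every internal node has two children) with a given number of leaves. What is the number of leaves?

Full binary trees with L leaves are counted by C_{L−1}. Since C_10 = 16796, the index is 10.
So the index is 10, and the number of leaves is 10 + 1 = 11.

11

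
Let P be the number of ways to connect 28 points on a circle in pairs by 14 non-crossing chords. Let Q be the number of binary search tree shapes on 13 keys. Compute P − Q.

1931540

Pairing 28 circle points by 14 non-crossing chords gives C_14 matchings. So P = C_14 = 2674440.
Rooted binary trees with 13 nodes (each child slot possibly empty) number C_13. So Q = C_13 = 742900.
P − Q = 2674440 − 742900 = 1931540.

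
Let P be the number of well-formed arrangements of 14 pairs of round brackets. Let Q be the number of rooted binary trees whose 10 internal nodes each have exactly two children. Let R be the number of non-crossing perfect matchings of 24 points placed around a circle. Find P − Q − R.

2449632

With 14 pairs the number of balanced bracket strings is the Catalan number C_14. So P = C_14 = 2674440.
Full binary trees with n internal nodes are counted by C_n; here n = 10. So Q = C_10 = 16796.
Non-crossing perfect matchings of 2n points on a circle are counted by C_n; with 24 points, n = 12. So R = C_12 = 208012.
P − Q − R = 2674440 − 16796 − 208012 = 2449632.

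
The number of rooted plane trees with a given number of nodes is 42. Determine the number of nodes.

Rooted ordered trees on m nodes are counted by C_{m−1}; 42 = C_5.
So the index is 5, and the number of nodes is 5 + 1 = 6.

6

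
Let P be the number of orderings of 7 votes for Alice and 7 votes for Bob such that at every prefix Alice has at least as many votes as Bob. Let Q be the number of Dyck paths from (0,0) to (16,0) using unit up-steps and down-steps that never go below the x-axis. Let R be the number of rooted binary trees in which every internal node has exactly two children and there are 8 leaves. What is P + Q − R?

1430

Reading a vote for the leader as '(' and for the other as ')' turns such a sequence into a balanced string of 7 pairs, so the count is C_7. So P = C_7 = 429.
Paths of 8 up- and 8 down-steps that never dip below the axis are Dyck paths; their count is C_8. So Q = C_8 = 1430.
Full binary trees with 8 leaves have 8−1 = 7 internal nodes, so there are C_7 of them. So R = C_7 = 429.
P + Q − R = 429 + 1430 − 429 = 1430.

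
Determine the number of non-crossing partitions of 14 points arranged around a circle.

2674440

The non-crossing partitions of [14] form a lattice of size C_14.
C_14 = C(28,14)/15 = 40116600/15 = 2674440.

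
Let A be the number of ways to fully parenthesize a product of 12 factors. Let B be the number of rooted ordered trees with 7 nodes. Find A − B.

Parenthesizations of m factors correspond to full binary trees with m leaves, counted by C_{m−1}; m = 12 gives C_11. So A = C_11 = 58786.
Rooted ordered (plane) trees on m nodes have m−1 edges and are counted by C_{m−1}; m = 7 gives C_6. So B = C_6 = 132.
A − B = 58786 − 132 = 58654.

58654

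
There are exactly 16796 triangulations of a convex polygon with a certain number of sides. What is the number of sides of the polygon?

12

Triangulations of a convex m-gon are counted by C_{m−2}. The Catalan number equal to 16796 is C_10.
So m − 2 = 10, giving m = 12 sides.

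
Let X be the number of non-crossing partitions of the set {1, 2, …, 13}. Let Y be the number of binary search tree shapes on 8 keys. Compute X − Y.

741470

The non-crossing partitions of [13] form a lattice of size C_13. So X = C_13 = 742900.
There are C_n binary search tree shapes on n keys; with n = 8 that is C_8. So Y = C_8 = 1430.
X − Y = 742900 − 1430 = 741470.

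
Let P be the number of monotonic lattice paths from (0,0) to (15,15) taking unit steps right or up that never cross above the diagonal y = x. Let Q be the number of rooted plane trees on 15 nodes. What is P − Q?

7020405

Sub-diagonal monotone paths from (0,0) to (15,15) biject with Dyck paths of semilength 15, giving C_15. So P = C_15 = 9694845.
Rooted ordered (plane) trees on m nodes have m−1 edges and are counted by C_{m−1}; m = 15 gives C_14. So Q = C_14 = 2674440.
P − Q = 9694845 − 2674440 = 7020405.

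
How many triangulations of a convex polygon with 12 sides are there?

16796

A convex 12-gon is triangulated into 10 triangles, and the number of such triangulations is the Catalan number C_{12−2} = C_10.
C_10 = C_9 · 2(2·9+1)/(9+2) = 4862 · 38/11 = 16796.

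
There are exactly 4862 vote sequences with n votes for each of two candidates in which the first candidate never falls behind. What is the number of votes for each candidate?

Such ballot sequences with n votes each are counted by C_n. The Catalan number equal to 4862 is C_9.

9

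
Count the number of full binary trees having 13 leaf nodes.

Full binary trees with 13 leaves have 13−1 = 12 internal nodes, so there are C_12 of them.
C_12 = C(24,12)/13 = 2704156/13 = 208012.

208012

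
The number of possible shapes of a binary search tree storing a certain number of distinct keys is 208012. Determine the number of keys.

12

Binary search tree shapes on n keys are counted by C_n. The Catalan number equal to 208012 is C_12.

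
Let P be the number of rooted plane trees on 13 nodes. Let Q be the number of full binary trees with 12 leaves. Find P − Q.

A rooted plane tree on 13 nodes has 12 edges, and such trees are counted by C_12. So P = C_12 = 208012.
A full binary tree with L leaves has L−1 internal nodes and is counted by C_{L−1}; L = 12 gives C_11. So Q = C_11 = 58786.
P − Q = 208012 − 58786 = 149226.

149226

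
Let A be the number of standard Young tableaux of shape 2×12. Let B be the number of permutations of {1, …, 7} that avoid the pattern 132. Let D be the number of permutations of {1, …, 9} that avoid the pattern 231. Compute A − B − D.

Standard Young tableaux of shape 2×n are counted by C_n; here n = 12. So A = C_12 = 208012.
For any fixed pattern of length 3, the pattern-avoiding permutations of [7] number C_7. So B = C_7 = 429.
Permutations of [n] avoiding any single length-3 pattern are counted by C_n; here n = 9. So D = C_9 = 4862.
A − B − D = 208012 − 429 − 4862 = 202721.

202721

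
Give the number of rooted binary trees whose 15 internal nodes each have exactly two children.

Full binary trees with n internal nodes are counted by C_n; here n = 15.
C_15 = C_14 · 2(2·14+1)/(14+2) = 2674440 · 58/16 = 9694845.

9694845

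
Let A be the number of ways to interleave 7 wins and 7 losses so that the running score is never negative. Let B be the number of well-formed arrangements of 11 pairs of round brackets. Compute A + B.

59215

Ballot sequences with n votes each where one side never trails are Dyck words, counted by C_n; here n = 7. So A = C_7 = 429.
With 11 pairs the number of balanced bracket strings is the Catalan number C_11. So B = C_11 = 58786.
A + B = 429 + 58786 = 59215.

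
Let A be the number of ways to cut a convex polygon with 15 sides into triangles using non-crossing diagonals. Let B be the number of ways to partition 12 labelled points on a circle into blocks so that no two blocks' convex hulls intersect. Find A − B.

Triangulations of a convex m-gon are counted by C_{m−2}; with m = 15 this is C_13. So A = C_13 = 742900.
Non-crossing partitions of an n-element set are counted by C_n; here n = 12. So B = C_12 = 208012.
A − B = 742900 − 208012 = 534888.

534888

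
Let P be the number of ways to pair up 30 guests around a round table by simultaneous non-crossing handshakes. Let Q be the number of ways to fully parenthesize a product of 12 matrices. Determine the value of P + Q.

9753631

Non-crossing handshake pairings of 2n people are counted by C_n; 30 people gives n = 15. So P = C_15 = 9694845.
Parenthesizations of m factors correspond to full binary trees with m leaves, counted by C_{m−1}; m = 12 gives C_11. So Q = C_11 = 58786.
P + Q = 9694845 + 58786 = 9753631.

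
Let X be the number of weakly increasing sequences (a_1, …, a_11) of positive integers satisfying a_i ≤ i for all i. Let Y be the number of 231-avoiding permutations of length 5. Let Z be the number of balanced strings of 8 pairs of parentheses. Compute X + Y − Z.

57398

Such sub-staircase sequences of length n are counted by C_n; here n = 11. So X = C_11 = 58786.
For any fixed pattern of length 3, the pattern-avoiding permutations of [5] number C_5. So Y = C_5 = 42.
A balanced arrangement of 8 bracket pairs is a Dyck word of semilength 8, so the count is C_8. So Z = C_8 = 1430.
X + Y − Z = 58786 + 42 − 1430 = 57398.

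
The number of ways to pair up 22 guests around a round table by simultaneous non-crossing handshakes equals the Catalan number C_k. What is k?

11

Non-crossing handshake pairings of 2n people are counted by C_n; 22 people gives n = 11.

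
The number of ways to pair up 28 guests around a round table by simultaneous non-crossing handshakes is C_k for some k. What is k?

14

Non-crossing handshake pairings of 2n people are counted by C_n; 28 people gives n = 14.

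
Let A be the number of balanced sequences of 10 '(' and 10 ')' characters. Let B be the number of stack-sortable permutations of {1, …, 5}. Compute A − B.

With 10 pairs the number of balanced bracket strings is the Catalan number C_10. So A = C_10 = 16796.
By Knuth's characterisation, the stack-sortable permutations of length 5 are the 231-avoiders, numbering C_5. So B = C_5 = 42.
A − B = 16796 − 42 = 16754.

16754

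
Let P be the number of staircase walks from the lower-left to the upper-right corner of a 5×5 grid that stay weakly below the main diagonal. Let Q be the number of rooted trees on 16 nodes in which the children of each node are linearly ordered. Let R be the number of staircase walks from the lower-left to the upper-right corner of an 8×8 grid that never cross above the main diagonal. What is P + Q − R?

Sub-diagonal monotone paths from (0,0) to (5,5) biject with Dyck paths of semilength 5, giving C_5. So P = C_5 = 42.
Rooted ordered (plane) trees on m nodes have m−1 edges and are counted by C_{m−1}; m = 16 gives C_15. So Q = C_15 = 9694845.
Sub-diagonal monotone paths from (0,0) to (8,8) biject with Dyck paths of semilength 8, giving C_8. So R = C_8 = 1430.
P + Q − R = 42 + 9694845 − 1430 = 9693457.

9693457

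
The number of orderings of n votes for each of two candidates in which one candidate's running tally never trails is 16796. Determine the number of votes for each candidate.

Such ballot sequences with n votes each are counted by C_n, and C_10 = 16796.

10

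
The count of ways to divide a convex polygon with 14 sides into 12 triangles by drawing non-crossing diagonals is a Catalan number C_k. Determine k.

12

A convex 14-gon is triangulated into 12 triangles, and the number of such triangulations is the Catalan number C_{14−2} = C_12.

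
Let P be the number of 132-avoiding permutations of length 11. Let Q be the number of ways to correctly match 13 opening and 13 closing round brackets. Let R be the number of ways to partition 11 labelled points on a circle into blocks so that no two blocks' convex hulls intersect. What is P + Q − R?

For any fixed pattern of length 3, the pattern-avoiding permutations of [11] number C_11. So P = C_11 = 58786.
Balanced strings of n pairs of brackets are counted by C_n; here n = 13. So Q = C_13 = 742900.
The non-crossing partitions of [11] form a lattice of size C_11. So R = C_11 = 58786.
P + Q − R = 58786 + 742900 − 58786 = 742900.

742900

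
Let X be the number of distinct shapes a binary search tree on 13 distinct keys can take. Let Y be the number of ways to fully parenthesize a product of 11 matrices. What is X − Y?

Rooted binary trees with 13 nodes (each child slot possibly empty) number C_13. So X = C_13 = 742900.
Parenthesizations of m factors correspond to full binary trees with m leaves, counted by C_{m−1}; m = 11 gives C_10. So Y = C_10 = 16796.
X − Y = 742900 − 16796 = 726104.

726104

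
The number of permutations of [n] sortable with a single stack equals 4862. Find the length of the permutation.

Stack-sortable permutations of [n] are counted by C_n. Since C_9 = 4862, the index is 9.

9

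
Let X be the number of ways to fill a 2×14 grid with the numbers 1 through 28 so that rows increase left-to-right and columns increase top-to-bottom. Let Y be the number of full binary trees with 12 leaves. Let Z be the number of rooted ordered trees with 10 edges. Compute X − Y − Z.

Standard Young tableaux of shape 2×n are counted by C_n; here n = 14. So X = C_14 = 2674440.
A full binary tree with L leaves has L−1 internal nodes and is counted by C_{L−1}; L = 12 gives C_11. So Y = C_11 = 58786.
A rooted plane tree with 10 edges has 11 nodes, and the count is C_10. So Z = C_10 = 16796.
X − Y − Z = 2674440 − 58786 − 16796 = 2598858.

2598858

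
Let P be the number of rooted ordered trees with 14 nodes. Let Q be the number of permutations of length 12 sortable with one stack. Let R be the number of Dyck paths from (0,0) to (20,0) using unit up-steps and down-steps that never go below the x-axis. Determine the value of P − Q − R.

518092

Rooted ordered (plane) trees on m nodes have m−1 edges and are counted by C_{m−1}; m = 14 gives C_13. So P = C_13 = 742900.
By Knuth's characterisation, the stack-sortable permutations of length 12 are the 231-avoiders, numbering C_12. So Q = C_12 = 208012.
Dyck paths of semilength n (length 2n) are counted by C_n; here n = 10. So R = C_10 = 16796.
P − Q − R = 742900 − 208012 − 16796 = 518092.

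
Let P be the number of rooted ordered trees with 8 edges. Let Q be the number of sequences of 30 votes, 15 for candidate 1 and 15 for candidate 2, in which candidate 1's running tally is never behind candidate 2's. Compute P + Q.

9696275

A rooted plane tree with 8 edges has 9 nodes, and the count is C_8. So P = C_8 = 1430.
Reading a vote for the leader as '(' and for the other as ')' turns such a sequence into a balanced string of 15 pairs, so the count is C_15. So Q = C_15 = 9694845.
P + Q = 1430 + 9694845 = 9696275.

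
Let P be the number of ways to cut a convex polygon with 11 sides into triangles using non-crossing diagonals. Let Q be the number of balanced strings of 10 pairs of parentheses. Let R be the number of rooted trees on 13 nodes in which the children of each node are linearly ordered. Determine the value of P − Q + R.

The number of triangulations of an 11-gon is the Catalan number C_9 (index = sides − 2). So P = C_9 = 4862.
A balanced arrangement of 10 bracket pairs is a Dyck word of semilength 10, so the count is C_10. So Q = C_10 = 16796.
Rooted ordered (plane) trees on m nodes have m−1 edges and are counted by C_{m−1}; m = 13 gives C_12. So R = C_12 = 208012.
P − Q + R = 4862 − 16796 + 208012 = 196078.

196078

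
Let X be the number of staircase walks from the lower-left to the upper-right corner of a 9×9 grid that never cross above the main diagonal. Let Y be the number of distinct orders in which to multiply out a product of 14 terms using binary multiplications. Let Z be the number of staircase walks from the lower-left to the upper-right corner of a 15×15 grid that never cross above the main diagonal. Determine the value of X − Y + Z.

Sub-diagonal monotone paths from (0,0) to (9,9) biject with Dyck paths of semilength 9, giving C_9. So X = C_9 = 4862.
Bracketing 14 factors into binary products is counted by C_{14−1} = C_13. So Y = C_13 = 742900.
Monotone paths in an n×n grid that stay weakly below the diagonal are counted by C_n; here n = 15. So Z = C_15 = 9694845.
X − Y + Z = 4862 − 742900 + 9694845 = 8956807.

8956807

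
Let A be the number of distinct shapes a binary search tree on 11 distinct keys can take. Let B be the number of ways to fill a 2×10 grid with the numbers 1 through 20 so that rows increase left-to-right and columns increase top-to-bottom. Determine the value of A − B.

41990

Rooted binary trees with 11 nodes (each child slot possibly empty) number C_11. So A = C_11 = 58786.
Standard Young tableaux of shape 2×n are counted by C_n; here n = 10. So B = C_10 = 16796.
A − B = 58786 − 16796 = 41990.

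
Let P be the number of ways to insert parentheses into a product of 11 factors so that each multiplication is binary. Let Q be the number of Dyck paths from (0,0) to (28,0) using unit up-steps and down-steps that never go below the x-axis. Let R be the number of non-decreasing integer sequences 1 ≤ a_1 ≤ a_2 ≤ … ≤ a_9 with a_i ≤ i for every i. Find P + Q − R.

Ways to associate a product of 11 factors correspond to binary trees on 11 leaves, so the count is C_10. So P = C_10 = 16796.
A Dyck path with 14 up-steps and 14 down-steps has semilength 14, so there are C_14 of them. So Q = C_14 = 2674440.
Weakly increasing sequences with a_i ≤ i biject with Dyck paths of semilength 9, so there are C_9. So R = C_9 = 4862.
P + Q − R = 16796 + 2674440 − 4862 = 2686374.

2686374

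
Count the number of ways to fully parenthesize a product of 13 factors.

Bracketing 13 factors into binary products is counted by C_{13−1} = C_12.
C_12 = C(24,12)/13 = 2704156/13 = 208012.

208012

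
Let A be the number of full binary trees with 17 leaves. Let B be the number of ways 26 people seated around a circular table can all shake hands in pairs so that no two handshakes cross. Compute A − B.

Full binary trees with 17 leaves have 17−1 = 16 internal nodes, so there are C_16 of them. So A = C_16 = 35357670.
With 26 = 2·13 people, non-crossing handshake pairings are non-crossing perfect matchings on a circle, counted by C_13. So B = C_13 = 742900.
A − B = 35357670 − 742900 = 34614770.

34614770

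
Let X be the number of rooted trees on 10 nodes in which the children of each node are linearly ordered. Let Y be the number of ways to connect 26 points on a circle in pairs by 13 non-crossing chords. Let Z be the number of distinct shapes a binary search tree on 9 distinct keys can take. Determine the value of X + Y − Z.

A rooted plane tree on 10 nodes has 9 edges, and such trees are counted by C_9. So X = C_9 = 4862.
Pairing 26 circle points by 13 non-crossing chords gives C_13 matchings. So Y = C_13 = 742900.
Rooted binary trees with 9 nodes (each child slot possibly empty) number C_9. So Z = C_9 = 4862.
X + Y − Z = 4862 + 742900 − 4862 = 742900.

742900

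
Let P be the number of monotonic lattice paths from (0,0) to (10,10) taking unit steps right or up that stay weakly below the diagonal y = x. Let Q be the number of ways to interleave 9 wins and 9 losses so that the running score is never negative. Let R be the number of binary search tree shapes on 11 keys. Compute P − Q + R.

70720

Monotone paths in an n×n grid that stay weakly below the diagonal are counted by C_n; here n = 10. So P = C_10 = 16796.
Ballot sequences with n votes each where one side never trails are Dyck words, counted by C_n; here n = 9. So Q = C_9 = 4862.
There are C_n binary search tree shapes on n keys; with n = 11 that is C_11. So R = C_11 = 58786.
P − Q + R = 16796 − 4862 + 58786 = 70720.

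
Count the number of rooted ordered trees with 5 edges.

42

Rooted ordered trees with n edges are counted by C_n; here n = 5.
C_5 = C_4 · 2(2·4+1)/(4+2) = 14 · 18/6 = 42.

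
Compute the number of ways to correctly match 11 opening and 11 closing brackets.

Balanced strings of n pairs of brackets are counted by C_n; here n = 11.
C_11 = C(22,11)/12 = 705432/12 = 58786.

58786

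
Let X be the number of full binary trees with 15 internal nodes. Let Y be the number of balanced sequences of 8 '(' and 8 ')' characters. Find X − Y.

9693415

Full binary trees with n internal nodes are counted by C_n; here n = 15. So X = C_15 = 9694845.
With 8 pairs the number of balanced bracket strings is the Catalan number C_8. So Y = C_8 = 1430.
X − Y = 9694845 − 1430 = 9693415.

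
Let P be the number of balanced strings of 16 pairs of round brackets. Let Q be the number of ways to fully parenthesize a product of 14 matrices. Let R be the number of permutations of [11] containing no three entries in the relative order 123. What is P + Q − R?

36041784

Balanced strings of n pairs of brackets are counted by C_n; here n = 16. So P = C_16 = 35357670.
Ways to associate a product of 14 factors correspond to binary trees on 14 leaves, so the count is C_13. So Q = C_13 = 742900.
Permutations of [n] avoiding any single length-3 pattern are counted by C_n; here n = 11. So R = C_11 = 58786.
P + Q − R = 35357670 + 742900 − 58786 = 36041784.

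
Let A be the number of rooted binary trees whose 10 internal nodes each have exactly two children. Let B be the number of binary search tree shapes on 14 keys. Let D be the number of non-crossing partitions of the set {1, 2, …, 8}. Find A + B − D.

2689806

Full binary trees with n internal nodes are counted by C_n; here n = 10. So A = C_10 = 16796.
There are C_n binary search tree shapes on n keys; with n = 14 that is C_14. So B = C_14 = 2674440.
The non-crossing partitions of [8] form a lattice of size C_8. So D = C_8 = 1430.
A + B − D = 16796 + 2674440 − 1430 = 2689806.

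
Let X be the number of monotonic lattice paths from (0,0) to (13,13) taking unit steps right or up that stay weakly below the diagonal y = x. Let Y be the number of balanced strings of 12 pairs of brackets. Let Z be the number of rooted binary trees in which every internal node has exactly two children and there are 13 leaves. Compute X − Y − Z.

Sub-diagonal monotone paths from (0,0) to (13,13) biject with Dyck paths of semilength 13, giving C_13. So X = C_13 = 742900.
Balanced strings of n pairs of brackets are counted by C_n; here n = 12. So Y = C_12 = 208012.
Full binary trees with 13 leaves have 13−1 = 12 internal nodes, so there are C_12 of them. So Z = C_12 = 208012.
X − Y − Z = 742900 − 208012 − 208012 = 326876.

326876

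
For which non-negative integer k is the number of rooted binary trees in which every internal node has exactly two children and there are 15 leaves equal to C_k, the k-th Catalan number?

14

A full binary tree with L leaves has L−1 internal nodes and is counted by C_{L−1}; L = 15 gives C_14.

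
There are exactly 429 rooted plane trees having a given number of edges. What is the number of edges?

Rooted ordered trees with n edges are counted by C_n, and C_7 = 429.

7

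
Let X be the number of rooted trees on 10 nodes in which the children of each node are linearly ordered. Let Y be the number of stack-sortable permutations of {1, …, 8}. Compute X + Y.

Rooted ordered (plane) trees on m nodes have m−1 edges and are counted by C_{m−1}; m = 10 gives C_9. So X = C_9 = 4862.
By Knuth's characterisation, the stack-sortable permutations of length 8 are the 231-avoiders, numbering C_8. So Y = C_8 = 1430.
X + Y = 4862 + 1430 = 6292.

6292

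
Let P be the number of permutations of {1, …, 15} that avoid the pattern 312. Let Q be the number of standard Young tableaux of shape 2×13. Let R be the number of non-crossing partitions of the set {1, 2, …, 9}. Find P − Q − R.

8947083

Permutations of [n] avoiding any single length-3 pattern are counted by C_n; here n = 15. So P = C_15 = 9694845.
Standard Young tableaux of shape 2×n are counted by C_n; here n = 13. So Q = C_13 = 742900.
The non-crossing partitions of [9] form a lattice of size C_9. So R = C_9 = 4862.
P − Q − R = 9694845 − 742900 − 4862 = 8947083.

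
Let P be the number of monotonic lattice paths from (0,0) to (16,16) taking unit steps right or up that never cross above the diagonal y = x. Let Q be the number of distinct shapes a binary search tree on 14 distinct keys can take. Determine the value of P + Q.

Monotone paths in an n×n grid that stay weakly below the diagonal are counted by C_n; here n = 16. So P = C_16 = 35357670.
Rooted binary trees with 14 nodes (each child slot possibly empty) number C_14. So Q = C_14 = 2674440.
P + Q = 35357670 + 2674440 = 38032110.

38032110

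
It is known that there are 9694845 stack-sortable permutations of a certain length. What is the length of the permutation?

Stack-sortable permutations of [n] are counted by C_n. Since C_15 = 9694845, the index is 15.

15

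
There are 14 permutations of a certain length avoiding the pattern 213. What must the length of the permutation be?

4

Permutations of [n] avoiding a fixed length-3 pattern are counted by C_n; 14 = C_4.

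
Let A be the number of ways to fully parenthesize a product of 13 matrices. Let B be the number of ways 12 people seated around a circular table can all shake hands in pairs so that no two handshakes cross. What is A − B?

Bracketing 13 factors into binary products is counted by C_{13−1} = C_12. So A = C_12 = 208012.
Non-crossing handshake pairings of 2n people are counted by C_n; 12 people gives n = 6. So B = C_6 = 132.
A − B = 208012 − 132 = 207880.

207880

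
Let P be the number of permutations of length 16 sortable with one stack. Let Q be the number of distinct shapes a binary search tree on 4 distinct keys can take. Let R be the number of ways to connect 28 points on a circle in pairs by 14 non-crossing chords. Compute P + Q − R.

32683244

Stack-sortable permutations are exactly the 231-avoiding ones, counted by C_n; here n = 16. So P = C_16 = 35357670.
There are C_n binary search tree shapes on n keys; with n = 4 that is C_4. So Q = C_4 = 14.
Non-crossing perfect matchings of 2n points on a circle are counted by C_n; with 28 points, n = 14. So R = C_14 = 2674440.
P + Q − R = 35357670 + 14 − 2674440 = 32683244.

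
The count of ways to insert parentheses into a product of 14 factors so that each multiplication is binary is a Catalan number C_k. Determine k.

Bracketing 14 factors into binary products is counted by C_{14−1} = C_13.

13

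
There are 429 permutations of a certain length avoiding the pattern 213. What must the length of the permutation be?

Permutations of [n] avoiding a fixed length-3 pattern are counted by C_n. Since C_7 = 429, the index is 7.

7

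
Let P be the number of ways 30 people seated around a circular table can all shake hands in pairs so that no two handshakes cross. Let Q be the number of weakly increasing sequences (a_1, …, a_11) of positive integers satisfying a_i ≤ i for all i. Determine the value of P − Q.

With 30 = 2·15 people, non-crossing handshake pairings are non-crossing perfect matchings on a circle, counted by C_15. So P = C_15 = 9694845.
Such sub-staircase sequences of length n are counted by C_n; here n = 11. So Q = C_11 = 58786.
P − Q = 9694845 − 58786 = 9636059.

9636059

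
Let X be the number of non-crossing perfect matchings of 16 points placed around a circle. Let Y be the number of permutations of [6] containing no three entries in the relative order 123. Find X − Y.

Non-crossing perfect matchings of 2n points on a circle are counted by C_n; with 16 points, n = 8. So X = C_8 = 1430.
Permutations of [n] avoiding any single length-3 pattern are counted by C_n; here n = 6. So Y = C_6 = 132.
X − Y = 1430 − 132 = 1298.

1298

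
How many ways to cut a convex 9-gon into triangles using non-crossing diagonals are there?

Triangulations of a convex m-gon are counted by C_{m−2}; with m = 9 this is C_7.
C_7 = 429.

429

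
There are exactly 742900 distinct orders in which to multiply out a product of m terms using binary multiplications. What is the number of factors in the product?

14

Parenthesizations of m factors are counted by C_{m−1}. Since C_13 = 742900, the index is 13.
So the index is 13, and the number of factors is 13 + 1 = 14.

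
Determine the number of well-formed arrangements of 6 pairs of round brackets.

With 6 pairs the number of balanced bracket strings is the Catalan number C_6.
C_6 = C(12,6)/7 = 924/7 = 132.

132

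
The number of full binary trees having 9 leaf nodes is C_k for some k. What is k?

8

Full binary trees with 9 leaves have 9−1 = 8 internal nodes, so there are C_8 of them.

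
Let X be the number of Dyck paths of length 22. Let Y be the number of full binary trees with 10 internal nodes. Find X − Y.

41990

Paths of 11 up- and 11 down-steps that never dip below the axis are Dyck paths; their count is C_11. So X = C_11 = 58786.
The number of full binary trees on 10 internal nodes is the Catalan number C_10. So Y = C_10 = 16796.
X − Y = 58786 − 16796 = 41990.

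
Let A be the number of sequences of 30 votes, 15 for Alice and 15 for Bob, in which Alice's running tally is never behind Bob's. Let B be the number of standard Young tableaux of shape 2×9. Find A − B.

Ballot sequences with n votes each where one side never trails are Dyck words, counted by C_n; here n = 15. So A = C_15 = 9694845.
By the hook-length formula (or a Dyck-path bijection), SYT of shape 2×9 number C_9. So B = C_9 = 4862.
A − B = 9694845 − 4862 = 9689983.

9689983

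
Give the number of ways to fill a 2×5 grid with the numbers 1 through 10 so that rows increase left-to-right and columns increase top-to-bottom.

Standard Young tableaux of shape 2×n are counted by C_n; here n = 5.
C_5 = 42.

42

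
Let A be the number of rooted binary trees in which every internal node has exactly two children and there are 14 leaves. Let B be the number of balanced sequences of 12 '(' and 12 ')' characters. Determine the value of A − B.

534888

A full binary tree with L leaves has L−1 internal nodes and is counted by C_{L−1}; L = 14 gives C_13. So A = C_13 = 742900.
Balanced strings of n pairs of brackets are counted by C_n; here n = 12. So B = C_12 = 208012.
A − B = 742900 − 208012 = 534888.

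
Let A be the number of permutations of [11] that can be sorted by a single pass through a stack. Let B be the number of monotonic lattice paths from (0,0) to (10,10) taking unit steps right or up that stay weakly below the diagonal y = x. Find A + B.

Stack-sortable permutations are exactly the 231-avoiding ones, counted by C_n; here n = 11. So A = C_11 = 58786.
Sub-diagonal monotone paths from (0,0) to (10,10) biject with Dyck paths of semilength 10, giving C_10. So B = C_10 = 16796.
A + B = 58786 + 16796 = 75582.

75582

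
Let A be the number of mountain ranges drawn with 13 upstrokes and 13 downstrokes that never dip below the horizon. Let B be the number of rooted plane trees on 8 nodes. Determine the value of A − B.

A Dyck path with 13 up-steps and 13 down-steps has semilength 13, so there are C_13 of them. So A = C_13 = 742900.
Rooted ordered (plane) trees on m nodes have m−1 edges and are counted by C_{m−1}; m = 8 gives C_7. So B = C_7 = 429.
A − B = 742900 − 429 = 742471.

742471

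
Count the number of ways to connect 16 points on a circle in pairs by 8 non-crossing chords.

1430

Pairing 16 circle points by 8 non-crossing chords gives C_8 matchings.
C_8 = C(16,8)/9 = 12870/9 = 1430.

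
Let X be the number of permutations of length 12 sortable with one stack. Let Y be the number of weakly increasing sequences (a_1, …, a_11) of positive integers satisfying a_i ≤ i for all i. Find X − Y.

Stack-sortable permutations are exactly the 231-avoiding ones, counted by C_n; here n = 12. So X = C_12 = 208012.
Such sub-staircase sequences of length n are counted by C_n; here n = 11. So Y = C_11 = 58786.
X − Y = 208012 − 58786 = 149226.

149226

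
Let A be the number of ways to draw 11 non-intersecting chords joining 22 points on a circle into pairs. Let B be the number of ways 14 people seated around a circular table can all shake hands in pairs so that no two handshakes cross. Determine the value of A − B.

58357

Pairing 22 circle points by 11 non-crossing chords gives C_11 matchings. So A = C_11 = 58786.
Non-crossing handshake pairings of 2n people are counted by C_n; 14 people gives n = 7. So B = C_7 = 429.
A − B = 58786 − 429 = 58357.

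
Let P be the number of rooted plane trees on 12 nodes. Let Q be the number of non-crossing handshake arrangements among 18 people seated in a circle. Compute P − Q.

A rooted plane tree on 12 nodes has 11 edges, and such trees are counted by C_11. So P = C_11 = 58786.
Non-crossing handshake pairings of 2n people are counted by C_n; 18 people gives n = 9. So Q = C_9 = 4862.
P − Q = 58786 − 4862 = 53924.

53924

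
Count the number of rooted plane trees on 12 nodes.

58786

Rooted ordered (plane) trees on m nodes have m−1 edges and are counted by C_{m−1}; m = 12 gives C_11.
C_11 = C_10 · 2(2·10+1)/(10+2) = 16796 · 42/12 = 58786.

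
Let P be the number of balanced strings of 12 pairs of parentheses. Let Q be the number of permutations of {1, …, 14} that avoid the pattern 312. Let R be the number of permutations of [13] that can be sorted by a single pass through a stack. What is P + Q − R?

Balanced strings of n pairs of brackets are counted by C_n; here n = 12. So P = C_12 = 208012.
Permutations of [n] avoiding any single length-3 pattern are counted by C_n; here n = 14. So Q = C_14 = 2674440.
By Knuth's characterisation, the stack-sortable permutations of length 13 are the 231-avoiders, numbering C_13. So R = C_13 = 742900.
P + Q − R = 208012 + 2674440 − 742900 = 2139552.

2139552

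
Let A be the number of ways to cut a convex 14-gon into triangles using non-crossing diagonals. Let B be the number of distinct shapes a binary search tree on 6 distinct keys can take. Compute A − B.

207880

A convex 14-gon is triangulated into 12 triangles, and the number of such triangulations is the Catalan number C_{14−2} = C_12. So A = C_12 = 208012.
Rooted binary trees with 6 nodes (each child slot possibly empty) number C_6. So B = C_6 = 132.
A − B = 208012 − 132 = 207880.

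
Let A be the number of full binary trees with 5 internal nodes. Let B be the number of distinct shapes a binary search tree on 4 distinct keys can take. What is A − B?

28

The number of full binary trees on 5 internal nodes is the Catalan number C_5. So A = C_5 = 42.
Binary trees (left/right distinguished) on n nodes are counted by C_n; here n = 4. So B = C_4 = 14.
A − B = 42 − 14 = 28.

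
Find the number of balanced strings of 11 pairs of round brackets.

With 11 pairs the number of balanced bracket strings is the Catalan number C_11.
C_11 = C(22,11)/12 = 705432/12 = 58786.

58786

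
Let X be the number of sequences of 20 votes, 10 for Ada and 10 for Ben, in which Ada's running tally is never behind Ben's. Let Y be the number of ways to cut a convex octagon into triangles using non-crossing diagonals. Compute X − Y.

16664

Ballot sequences with n votes each where one side never trails are Dyck words, counted by C_n; here n = 10. So X = C_10 = 16796.
A convex 8-gon is triangulated into 6 triangles, and the number of such triangulations is the Catalan number C_{8−2} = C_6. So Y = C_6 = 132.
X − Y = 16796 − 132 = 16664.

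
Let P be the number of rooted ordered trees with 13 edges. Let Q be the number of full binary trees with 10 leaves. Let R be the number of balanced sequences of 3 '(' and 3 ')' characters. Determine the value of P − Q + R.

A rooted plane tree with 13 edges has 14 nodes, and the count is C_13. So P = C_13 = 742900.
Full binary trees with 10 leaves have 10−1 = 9 internal nodes, so there are C_9 of them. So Q = C_9 = 4862.
A balanced arrangement of 3 bracket pairs is a Dyck word of semilength 3, so the count is C_3. So R = C_3 = 5.
P − Q + R = 742900 − 4862 + 5 = 738043.

738043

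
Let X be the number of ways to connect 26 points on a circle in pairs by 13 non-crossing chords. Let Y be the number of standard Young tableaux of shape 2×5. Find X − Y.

742858

Non-crossing perfect matchings of 2n points on a circle are counted by C_n; with 26 points, n = 13. So X = C_13 = 742900.
Standard Young tableaux of shape 2×n are counted by C_n; here n = 5. So Y = C_5 = 42.
X − Y = 742900 − 42 = 742858.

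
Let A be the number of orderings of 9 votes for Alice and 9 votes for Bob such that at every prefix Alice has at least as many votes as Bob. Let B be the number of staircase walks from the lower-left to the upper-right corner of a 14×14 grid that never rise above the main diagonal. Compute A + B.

Reading a vote for the leader as '(' and for the other as ')' turns such a sequence into a balanced string of 9 pairs, so the count is C_9. So A = C_9 = 4862.
Monotone paths in an n×n grid that stay weakly below the diagonal are counted by C_n; here n = 14. So B = C_14 = 2674440.
A + B = 4862 + 2674440 = 2679302.

2679302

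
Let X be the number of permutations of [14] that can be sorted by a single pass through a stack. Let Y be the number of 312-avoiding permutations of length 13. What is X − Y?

1931540

Stack-sortable permutations are exactly the 231-avoiding ones, counted by C_n; here n = 14. So X = C_14 = 2674440.
Permutations of [n] avoiding any single length-3 pattern are counted by C_n; here n = 13. So Y = C_13 = 742900.
X − Y = 2674440 − 742900 = 1931540.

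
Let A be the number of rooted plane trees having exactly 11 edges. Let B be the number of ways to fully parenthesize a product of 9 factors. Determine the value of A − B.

57356

Rooted ordered trees with n edges are counted by C_n; here n = 11. So A = C_11 = 58786.
Parenthesizations of m factors correspond to full binary trees with m leaves, counted by C_{m−1}; m = 9 gives C_8. So B = C_8 = 1430.
A − B = 58786 − 1430 = 57356.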